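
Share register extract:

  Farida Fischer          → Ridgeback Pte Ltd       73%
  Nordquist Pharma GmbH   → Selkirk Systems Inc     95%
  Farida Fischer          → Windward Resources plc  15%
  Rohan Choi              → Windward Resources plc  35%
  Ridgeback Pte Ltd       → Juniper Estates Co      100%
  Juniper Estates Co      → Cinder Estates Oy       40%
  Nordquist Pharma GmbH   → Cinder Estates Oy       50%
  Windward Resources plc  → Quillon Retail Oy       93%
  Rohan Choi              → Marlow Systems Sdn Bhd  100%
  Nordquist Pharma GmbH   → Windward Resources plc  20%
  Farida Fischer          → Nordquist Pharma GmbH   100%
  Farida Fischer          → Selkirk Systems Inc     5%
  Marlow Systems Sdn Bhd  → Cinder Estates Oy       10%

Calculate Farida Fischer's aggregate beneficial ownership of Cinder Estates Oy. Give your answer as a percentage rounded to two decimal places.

Farida reaches Cinder along 2 paths.
Via Ridgeback → Juniper: 73% × 100% × 40% = 29.2%.
Via Nordquist: 100% × 50% = 50%.
Total: 29.2% + 50% = 79.2%.
Rounded: 79.20%.

79.20%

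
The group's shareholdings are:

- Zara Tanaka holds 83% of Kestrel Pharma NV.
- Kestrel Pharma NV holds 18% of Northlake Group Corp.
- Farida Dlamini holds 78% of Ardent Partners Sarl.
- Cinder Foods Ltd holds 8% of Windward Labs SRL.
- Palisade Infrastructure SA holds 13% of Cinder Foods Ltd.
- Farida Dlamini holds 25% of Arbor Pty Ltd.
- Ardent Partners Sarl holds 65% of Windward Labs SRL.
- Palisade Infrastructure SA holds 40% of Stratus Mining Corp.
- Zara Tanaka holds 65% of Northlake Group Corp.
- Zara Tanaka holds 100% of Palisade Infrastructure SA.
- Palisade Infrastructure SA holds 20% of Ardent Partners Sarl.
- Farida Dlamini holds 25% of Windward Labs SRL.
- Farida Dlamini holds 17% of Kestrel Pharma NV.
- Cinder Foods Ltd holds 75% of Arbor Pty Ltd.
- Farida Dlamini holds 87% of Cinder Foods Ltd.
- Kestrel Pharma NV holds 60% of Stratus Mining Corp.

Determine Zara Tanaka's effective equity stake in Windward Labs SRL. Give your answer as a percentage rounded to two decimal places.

Zara reaches Windward along 2 paths.
Via Palisade → Ardent: 100% × 20% × 65% = 13%.
Via Palisade → Cinder: 100% × 13% × 8% = 1.04%.
Total: 13% + 1.04% = 14.04%.

14.04%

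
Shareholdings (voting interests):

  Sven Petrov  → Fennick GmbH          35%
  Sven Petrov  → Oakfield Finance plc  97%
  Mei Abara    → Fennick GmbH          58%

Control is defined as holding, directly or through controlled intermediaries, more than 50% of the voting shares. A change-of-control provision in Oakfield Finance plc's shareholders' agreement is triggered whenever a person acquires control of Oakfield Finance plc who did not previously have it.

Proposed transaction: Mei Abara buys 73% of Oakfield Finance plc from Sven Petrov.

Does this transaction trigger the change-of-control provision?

Yes

The purchase adds only to Mei's holdings (Sven's stake shrinks), so Mei is the only person who could newly come to control Oakfield.
Mei holds 58% of Fennick, so Mei controls Fennick.
Neither Mei nor any entity Mei controls holds any voting interest in Oakfield.
So before the transaction, Mei does not control Oakfield.
After the purchase, Mei holds 73% of Oakfield directly, and Sven's stake falls to 24%.
Mei holds 73% of Oakfield, so Mei controls Oakfield.
Mei did not control Oakfield before and does after, so the clause is triggered.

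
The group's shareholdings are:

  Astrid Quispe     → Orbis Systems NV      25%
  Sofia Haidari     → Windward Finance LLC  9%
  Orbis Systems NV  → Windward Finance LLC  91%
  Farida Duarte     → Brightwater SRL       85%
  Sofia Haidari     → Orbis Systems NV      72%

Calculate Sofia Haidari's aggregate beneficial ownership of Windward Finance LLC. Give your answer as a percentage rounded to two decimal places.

74.52%

Sofia reaches Windward along 2 paths.
Via Orbis: 72% × 91% = 65.52%.
Direct stake: 9% = 9%.
Total: 65.52% + 9% = 74.52%.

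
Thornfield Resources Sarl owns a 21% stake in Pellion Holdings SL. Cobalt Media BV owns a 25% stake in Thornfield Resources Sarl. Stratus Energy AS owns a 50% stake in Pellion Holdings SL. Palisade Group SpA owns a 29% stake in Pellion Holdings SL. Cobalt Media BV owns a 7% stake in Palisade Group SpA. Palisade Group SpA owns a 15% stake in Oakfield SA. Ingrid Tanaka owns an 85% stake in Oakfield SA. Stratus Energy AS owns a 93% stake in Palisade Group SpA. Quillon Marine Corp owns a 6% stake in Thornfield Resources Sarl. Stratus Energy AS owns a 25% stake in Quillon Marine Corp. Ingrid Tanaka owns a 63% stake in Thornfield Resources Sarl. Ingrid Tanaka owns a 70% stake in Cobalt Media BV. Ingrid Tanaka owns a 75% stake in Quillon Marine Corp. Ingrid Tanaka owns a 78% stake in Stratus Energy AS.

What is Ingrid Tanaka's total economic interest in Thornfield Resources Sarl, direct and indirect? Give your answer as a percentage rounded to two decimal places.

Ingrid reaches Thornfield along 4 paths.
Via Cobalt: 70% × 25% = 17.5%.
Via Quillon: 75% × 6% = 4.5%.
Via Stratus → Quillon: 78% × 25% × 6% = 1.17%.
Direct stake: 63% = 63%.
Total: 17.5% + 4.5% + 1.17% + 63% = 86.17%.

86.17%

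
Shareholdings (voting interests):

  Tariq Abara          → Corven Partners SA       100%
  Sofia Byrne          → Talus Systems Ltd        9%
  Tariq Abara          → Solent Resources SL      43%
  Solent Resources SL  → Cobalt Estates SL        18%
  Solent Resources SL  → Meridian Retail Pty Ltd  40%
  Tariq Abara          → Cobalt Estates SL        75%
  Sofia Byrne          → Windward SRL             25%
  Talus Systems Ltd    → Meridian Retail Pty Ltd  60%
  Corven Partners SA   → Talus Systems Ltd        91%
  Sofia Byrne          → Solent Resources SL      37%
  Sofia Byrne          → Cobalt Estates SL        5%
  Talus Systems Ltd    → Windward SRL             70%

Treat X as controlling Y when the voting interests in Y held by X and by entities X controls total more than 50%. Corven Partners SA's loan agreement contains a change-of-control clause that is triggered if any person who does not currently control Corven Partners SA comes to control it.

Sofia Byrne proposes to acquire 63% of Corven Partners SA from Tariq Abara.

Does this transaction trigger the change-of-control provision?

The purchase adds only to Sofia's holdings (Tariq's stake shrinks), so Sofia is the only person who could newly come to control Corven.
Sofia's largest direct stake is 37% in Solent, which does not meet the threshold, so Sofia controls no company.
Neither Sofia nor any entity Sofia controls holds any voting interest in Corven.
So before the transaction, Sofia does not control Corven.
After the purchase, Sofia holds 63% of Corven directly, and Tariq's stake falls to 37%.
Sofia holds 63% of Corven, so Sofia controls Corven.
Sofia did not control Corven before and does after, so the clause is triggered.

Yes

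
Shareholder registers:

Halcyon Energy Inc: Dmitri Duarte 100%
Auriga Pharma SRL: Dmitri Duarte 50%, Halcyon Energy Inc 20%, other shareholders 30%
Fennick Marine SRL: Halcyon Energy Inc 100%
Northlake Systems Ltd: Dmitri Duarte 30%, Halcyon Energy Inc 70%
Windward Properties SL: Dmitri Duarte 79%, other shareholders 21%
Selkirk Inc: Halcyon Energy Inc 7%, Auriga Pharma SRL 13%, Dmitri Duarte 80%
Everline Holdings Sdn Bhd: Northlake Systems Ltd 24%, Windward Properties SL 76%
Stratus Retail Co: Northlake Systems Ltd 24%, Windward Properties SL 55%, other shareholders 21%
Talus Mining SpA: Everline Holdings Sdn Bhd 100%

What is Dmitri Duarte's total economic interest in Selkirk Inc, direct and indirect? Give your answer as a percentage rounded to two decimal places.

Dmitri reaches Selkirk along 4 paths.
Via Halcyon: 100% × 7% = 7%.
Via Auriga: 50% × 13% = 6.5%.
Via Halcyon → Auriga: 100% × 20% × 13% = 2.6%.
Direct stake: 80% = 80%.
Total: 7% + 6.5% + 2.6% + 80% = 96.1%.
Rounded: 96.10%.

96.10%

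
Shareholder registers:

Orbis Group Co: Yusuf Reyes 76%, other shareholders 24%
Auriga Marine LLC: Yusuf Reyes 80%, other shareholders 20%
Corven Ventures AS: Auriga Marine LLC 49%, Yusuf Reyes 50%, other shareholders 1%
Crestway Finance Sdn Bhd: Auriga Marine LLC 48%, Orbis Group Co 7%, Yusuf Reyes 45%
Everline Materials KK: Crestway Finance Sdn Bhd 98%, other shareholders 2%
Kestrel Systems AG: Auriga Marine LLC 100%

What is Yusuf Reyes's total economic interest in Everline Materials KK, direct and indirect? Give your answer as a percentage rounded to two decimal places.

86.95%

Yusuf reaches Everline along 3 paths.
Via Auriga → Crestway: 80% × 48% × 98% = 37.632%.
Via Orbis → Crestway: 76% × 7% × 98% = 5.2136%.
Via Crestway: 45% × 98% = 44.1%.
Total: 37.632% + 5.2136% + 44.1% = 86.9456%.
Rounded: 86.95%.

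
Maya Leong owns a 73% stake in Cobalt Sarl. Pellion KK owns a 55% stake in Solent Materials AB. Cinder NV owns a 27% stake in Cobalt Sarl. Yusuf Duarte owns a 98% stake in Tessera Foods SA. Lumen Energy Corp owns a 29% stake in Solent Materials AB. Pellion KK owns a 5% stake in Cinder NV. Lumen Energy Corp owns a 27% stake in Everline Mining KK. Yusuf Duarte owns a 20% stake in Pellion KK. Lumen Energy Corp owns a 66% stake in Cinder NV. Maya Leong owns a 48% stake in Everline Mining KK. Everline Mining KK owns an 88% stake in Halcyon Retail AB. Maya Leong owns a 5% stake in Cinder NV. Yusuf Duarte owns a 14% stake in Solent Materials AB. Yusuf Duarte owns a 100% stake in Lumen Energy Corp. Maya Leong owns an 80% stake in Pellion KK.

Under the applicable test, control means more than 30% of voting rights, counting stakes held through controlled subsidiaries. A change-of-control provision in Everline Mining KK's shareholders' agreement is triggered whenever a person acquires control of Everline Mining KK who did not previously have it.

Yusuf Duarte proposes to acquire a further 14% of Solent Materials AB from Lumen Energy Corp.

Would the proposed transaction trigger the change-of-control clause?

The purchase adds only to Yusuf's holdings (Lumen's stake shrinks), so Yusuf is the only person who could newly come to control Everline.
Yusuf holds 100% of Lumen, so Yusuf controls Lumen.
Lumen and Yusuf together hold 29% + 14% = 43% of Solent, so Yusuf controls Solent.
Lumen holds 66% of Cinder, so Yusuf controls Cinder.
Yusuf holds 98% of Tessera, so Yusuf controls Tessera.
In Everline, Yusuf's side holds only 27%, not > 30%.
So before the transaction, Yusuf does not control Everline.
After the purchase, Yusuf's direct stake in Solent rises to 14% + 14% = 28%, and Lumen's stake falls to 15%.
Lumen and Yusuf together hold 15% + 28% = 43% of Solent, so Yusuf controls Solent.
After the transaction, Yusuf's side holds 27% of Everline, not > 30%, so Yusuf still does not control Everline.
No new person acquires control, so the clause is not triggered.

No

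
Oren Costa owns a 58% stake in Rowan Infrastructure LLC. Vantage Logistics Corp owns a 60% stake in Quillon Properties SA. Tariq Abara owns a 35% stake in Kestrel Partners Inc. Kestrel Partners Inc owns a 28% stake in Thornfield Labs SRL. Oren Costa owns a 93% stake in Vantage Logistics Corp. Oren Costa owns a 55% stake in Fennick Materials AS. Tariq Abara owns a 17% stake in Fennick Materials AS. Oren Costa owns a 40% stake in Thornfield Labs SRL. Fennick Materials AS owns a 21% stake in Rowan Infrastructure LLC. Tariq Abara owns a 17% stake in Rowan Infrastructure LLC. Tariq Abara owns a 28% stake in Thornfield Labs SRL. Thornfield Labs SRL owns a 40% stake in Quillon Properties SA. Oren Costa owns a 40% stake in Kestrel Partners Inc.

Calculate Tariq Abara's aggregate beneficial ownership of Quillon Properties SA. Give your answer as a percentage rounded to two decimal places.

15.12%

Tariq reaches Quillon along 2 paths.
Via Thornfield: 28% × 40% = 11.2%.
Via Kestrel → Thornfield: 35% × 28% × 40% = 3.92%.
Total: 11.2% + 3.92% = 15.12%.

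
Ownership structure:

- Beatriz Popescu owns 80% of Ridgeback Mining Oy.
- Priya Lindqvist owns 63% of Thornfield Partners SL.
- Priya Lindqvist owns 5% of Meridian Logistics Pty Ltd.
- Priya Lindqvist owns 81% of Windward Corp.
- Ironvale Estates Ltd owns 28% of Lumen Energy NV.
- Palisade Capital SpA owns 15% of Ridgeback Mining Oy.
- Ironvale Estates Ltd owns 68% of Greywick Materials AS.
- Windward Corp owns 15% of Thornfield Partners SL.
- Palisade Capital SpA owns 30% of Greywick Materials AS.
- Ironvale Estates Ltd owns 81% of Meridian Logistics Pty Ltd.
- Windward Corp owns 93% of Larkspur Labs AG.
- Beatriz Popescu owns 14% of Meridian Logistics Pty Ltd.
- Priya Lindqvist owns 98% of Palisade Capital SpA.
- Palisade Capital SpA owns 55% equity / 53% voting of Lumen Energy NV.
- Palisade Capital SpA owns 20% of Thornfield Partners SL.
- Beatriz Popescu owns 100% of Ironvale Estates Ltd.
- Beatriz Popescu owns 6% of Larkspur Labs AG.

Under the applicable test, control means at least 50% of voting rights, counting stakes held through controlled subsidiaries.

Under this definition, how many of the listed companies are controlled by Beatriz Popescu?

Beatriz holds 100% of Ironvale, so Beatriz controls Ironvale.
Beatriz and Ironvale together hold 14% + 81% = 95% of Meridian, so Beatriz controls Meridian.
Ironvale holds 68% of Greywick, so Beatriz controls Greywick.
Beatriz holds 80% of Ridgeback, so Beatriz controls Ridgeback.
No other company's threshold is met.
Beatriz controls 4 companies.

4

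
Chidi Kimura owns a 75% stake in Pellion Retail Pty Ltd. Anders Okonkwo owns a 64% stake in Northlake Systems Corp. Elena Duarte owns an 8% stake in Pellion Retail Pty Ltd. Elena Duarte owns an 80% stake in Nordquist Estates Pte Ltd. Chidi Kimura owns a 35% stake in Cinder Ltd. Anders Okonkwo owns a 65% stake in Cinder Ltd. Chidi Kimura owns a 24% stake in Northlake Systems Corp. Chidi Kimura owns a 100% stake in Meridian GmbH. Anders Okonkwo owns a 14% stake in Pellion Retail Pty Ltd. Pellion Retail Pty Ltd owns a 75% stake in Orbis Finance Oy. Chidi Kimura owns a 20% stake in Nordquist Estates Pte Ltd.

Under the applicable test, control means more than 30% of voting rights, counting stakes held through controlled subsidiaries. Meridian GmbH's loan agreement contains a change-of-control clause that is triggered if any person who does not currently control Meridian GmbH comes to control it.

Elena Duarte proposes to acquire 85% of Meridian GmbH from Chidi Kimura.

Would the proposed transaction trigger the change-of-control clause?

The purchase adds only to Elena's holdings (Chidi's stake shrinks), so Elena is the only person who could newly come to control Meridian.
Elena holds 80% of Nordquist, so Elena controls Nordquist.
Neither Elena nor any entity Elena controls holds any voting interest in Meridian.
So before the transaction, Elena does not control Meridian.
After the purchase, Elena holds 85% of Meridian directly, and Chidi's stake falls to 15%.
Elena holds 85% of Meridian, so Elena controls Meridian.
Elena did not control Meridian before and does after, so the clause is triggered.

Yes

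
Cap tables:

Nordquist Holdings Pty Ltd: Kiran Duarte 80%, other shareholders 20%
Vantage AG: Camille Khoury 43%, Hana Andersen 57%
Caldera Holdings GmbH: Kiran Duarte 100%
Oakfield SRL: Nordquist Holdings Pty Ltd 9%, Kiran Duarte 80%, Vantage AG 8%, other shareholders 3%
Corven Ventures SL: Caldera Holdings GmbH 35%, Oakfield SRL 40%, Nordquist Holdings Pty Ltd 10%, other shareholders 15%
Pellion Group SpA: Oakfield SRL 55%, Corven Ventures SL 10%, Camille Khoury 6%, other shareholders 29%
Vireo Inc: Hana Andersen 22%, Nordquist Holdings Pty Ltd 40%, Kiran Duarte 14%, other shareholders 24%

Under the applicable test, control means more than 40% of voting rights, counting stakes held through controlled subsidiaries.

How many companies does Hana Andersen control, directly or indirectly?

Hana holds 57% of Vantage, so Hana controls Vantage.
No other company's threshold is met.
Hana controls 1 company.

1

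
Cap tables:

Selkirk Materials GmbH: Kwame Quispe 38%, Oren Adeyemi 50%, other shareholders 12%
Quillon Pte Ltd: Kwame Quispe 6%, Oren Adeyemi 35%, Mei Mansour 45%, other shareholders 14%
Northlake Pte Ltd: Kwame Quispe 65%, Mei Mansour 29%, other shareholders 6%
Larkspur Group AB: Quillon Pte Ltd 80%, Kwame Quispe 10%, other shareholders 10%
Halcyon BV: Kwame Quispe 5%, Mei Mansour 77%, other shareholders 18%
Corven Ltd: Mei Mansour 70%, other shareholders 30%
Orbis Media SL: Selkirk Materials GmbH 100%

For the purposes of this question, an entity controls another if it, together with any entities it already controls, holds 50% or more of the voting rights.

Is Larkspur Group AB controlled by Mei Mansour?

No

Mei holds 77% of Halcyon, so Mei controls Halcyon.
Mei holds 70% of Corven, so Mei controls Corven.
Neither Mei nor any entity Mei controls holds any voting interest in Larkspur.
So Mei does not control Larkspur.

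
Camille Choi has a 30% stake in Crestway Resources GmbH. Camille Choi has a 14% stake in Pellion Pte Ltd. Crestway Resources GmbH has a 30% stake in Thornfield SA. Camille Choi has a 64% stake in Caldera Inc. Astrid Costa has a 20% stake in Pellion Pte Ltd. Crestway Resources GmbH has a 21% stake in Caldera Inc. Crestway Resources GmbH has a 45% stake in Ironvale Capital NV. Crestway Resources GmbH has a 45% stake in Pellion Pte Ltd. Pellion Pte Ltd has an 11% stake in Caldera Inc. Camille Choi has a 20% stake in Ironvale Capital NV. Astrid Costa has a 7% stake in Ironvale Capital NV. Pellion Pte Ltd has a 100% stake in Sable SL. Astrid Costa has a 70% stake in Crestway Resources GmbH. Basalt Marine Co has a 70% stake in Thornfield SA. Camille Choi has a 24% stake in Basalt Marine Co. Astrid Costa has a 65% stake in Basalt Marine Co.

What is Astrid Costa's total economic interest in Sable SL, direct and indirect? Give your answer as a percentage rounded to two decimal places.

51.50%

Astrid reaches Sable along 2 paths.
Via Pellion: 20% × 100% = 20%.
Via Crestway → Pellion: 70% × 45% × 100% = 31.5%.
Total: 20% + 31.5% = 51.5%.
Rounded: 51.50%.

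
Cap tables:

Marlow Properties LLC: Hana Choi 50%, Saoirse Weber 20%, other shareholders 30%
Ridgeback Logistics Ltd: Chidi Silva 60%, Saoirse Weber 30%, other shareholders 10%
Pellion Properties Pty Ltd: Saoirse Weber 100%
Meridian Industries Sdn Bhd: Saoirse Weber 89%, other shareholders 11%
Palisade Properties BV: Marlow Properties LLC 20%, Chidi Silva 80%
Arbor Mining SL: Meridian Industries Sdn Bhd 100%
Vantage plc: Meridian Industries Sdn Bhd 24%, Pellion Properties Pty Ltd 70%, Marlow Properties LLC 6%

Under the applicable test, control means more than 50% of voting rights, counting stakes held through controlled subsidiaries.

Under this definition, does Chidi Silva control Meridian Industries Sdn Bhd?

No

Chidi holds 60% of Ridgeback, so Chidi controls Ridgeback.
Chidi holds 80% of Palisade, so Chidi controls Palisade.
Neither Chidi nor any entity Chidi controls holds any voting interest in Meridian.
So Chidi does not control Meridian.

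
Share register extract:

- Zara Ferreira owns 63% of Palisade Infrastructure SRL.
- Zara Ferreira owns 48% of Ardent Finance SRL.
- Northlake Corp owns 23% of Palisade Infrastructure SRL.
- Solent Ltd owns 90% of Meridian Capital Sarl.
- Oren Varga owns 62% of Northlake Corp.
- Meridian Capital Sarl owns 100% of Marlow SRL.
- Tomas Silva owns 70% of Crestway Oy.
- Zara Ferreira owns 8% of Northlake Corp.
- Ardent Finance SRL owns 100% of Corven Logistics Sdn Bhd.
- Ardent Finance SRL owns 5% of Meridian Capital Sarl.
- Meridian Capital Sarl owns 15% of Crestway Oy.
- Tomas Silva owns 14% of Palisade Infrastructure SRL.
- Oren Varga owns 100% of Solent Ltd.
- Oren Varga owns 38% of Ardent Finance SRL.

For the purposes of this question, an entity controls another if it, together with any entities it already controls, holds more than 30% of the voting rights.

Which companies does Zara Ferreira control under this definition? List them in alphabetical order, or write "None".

Ardent Finance SRL, Corven Logistics Sdn Bhd, Palisade Infrastructure SRL

Zara holds 48% of Ardent, so Zara controls Ardent.
Zara holds 63% of Palisade, so Zara controls Palisade.
Ardent holds 100% of Corven, so Zara controls Corven.
No other company's threshold is met.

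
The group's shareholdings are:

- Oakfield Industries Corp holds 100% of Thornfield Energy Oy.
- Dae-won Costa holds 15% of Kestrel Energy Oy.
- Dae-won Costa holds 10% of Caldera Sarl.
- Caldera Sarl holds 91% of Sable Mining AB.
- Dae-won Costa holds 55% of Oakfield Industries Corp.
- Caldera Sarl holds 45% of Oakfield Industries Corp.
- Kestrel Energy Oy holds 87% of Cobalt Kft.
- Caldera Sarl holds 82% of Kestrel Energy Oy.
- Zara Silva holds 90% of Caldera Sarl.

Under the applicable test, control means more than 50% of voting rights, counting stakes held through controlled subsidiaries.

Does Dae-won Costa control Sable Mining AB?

No

Dae-won holds 55% of Oakfield, so Dae-won controls Oakfield.
Oakfield holds 100% of Thornfield, so Dae-won controls Thornfield.
Neither Dae-won nor any entity Dae-won controls holds any voting interest in Sable.
So Dae-won does not control Sable.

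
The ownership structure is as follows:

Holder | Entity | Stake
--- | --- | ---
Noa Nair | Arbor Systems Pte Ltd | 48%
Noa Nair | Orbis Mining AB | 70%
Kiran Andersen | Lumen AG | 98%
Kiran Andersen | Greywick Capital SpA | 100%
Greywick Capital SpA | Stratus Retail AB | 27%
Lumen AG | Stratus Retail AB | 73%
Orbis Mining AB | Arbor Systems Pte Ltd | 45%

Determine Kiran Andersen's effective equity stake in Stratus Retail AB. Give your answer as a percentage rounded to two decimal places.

98.54%

Kiran reaches Stratus along 2 paths.
Via Lumen: 98% × 73% = 71.54%.
Via Greywick: 100% × 27% = 27%.
Total: 71.54% + 27% = 98.54%.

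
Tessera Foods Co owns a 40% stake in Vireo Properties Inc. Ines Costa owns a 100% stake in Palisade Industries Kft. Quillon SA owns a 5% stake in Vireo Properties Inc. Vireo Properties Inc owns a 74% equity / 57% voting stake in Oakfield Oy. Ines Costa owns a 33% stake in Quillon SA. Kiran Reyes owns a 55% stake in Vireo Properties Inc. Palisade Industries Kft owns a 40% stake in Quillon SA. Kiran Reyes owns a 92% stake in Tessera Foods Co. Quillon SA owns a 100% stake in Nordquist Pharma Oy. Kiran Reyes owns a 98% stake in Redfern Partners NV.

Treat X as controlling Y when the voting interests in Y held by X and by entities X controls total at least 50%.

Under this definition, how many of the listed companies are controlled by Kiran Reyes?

4

Kiran holds 92% of Tessera, so Kiran controls Tessera.
Kiran and Tessera together hold 55% + 40% = 95% of Vireo, so Kiran controls Vireo.
Vireo holds 57% of Oakfield, so Kiran controls Oakfield.
Kiran holds 98% of Redfern, so Kiran controls Redfern.
No other company's threshold is met.
Kiran controls 4 companies.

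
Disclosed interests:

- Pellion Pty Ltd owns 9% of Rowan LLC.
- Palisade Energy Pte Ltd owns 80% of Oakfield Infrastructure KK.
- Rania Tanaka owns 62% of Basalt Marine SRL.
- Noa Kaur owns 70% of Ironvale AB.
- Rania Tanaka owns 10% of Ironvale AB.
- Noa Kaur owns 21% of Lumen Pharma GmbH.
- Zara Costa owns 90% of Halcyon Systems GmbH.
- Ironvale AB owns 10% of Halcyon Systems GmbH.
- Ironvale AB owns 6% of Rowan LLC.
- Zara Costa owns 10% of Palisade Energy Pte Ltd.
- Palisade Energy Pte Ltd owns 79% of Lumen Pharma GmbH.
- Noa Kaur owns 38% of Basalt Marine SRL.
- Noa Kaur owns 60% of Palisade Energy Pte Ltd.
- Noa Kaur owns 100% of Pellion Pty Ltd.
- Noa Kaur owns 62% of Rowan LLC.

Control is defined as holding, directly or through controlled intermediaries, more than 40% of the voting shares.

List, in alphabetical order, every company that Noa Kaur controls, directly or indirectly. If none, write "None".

Noa holds 60% of Palisade, so Noa controls Palisade.
Noa holds 70% of Ironvale, so Noa controls Ironvale.
Noa holds 100% of Pellion, so Noa controls Pellion.
Ironvale and Pellion and Noa together hold 6% + 9% + 62% = 77% of Rowan, so Noa controls Rowan.
Noa and Palisade together hold 21% + 79% = 100% of Lumen, so Noa controls Lumen.
Palisade holds 80% of Oakfield, so Noa controls Oakfield.
No other company's threshold is met.

Ironvale AB, Lumen Pharma GmbH, Oakfield Infrastructure KK, Palisade Energy Pte Ltd, Pellion Pty Ltd, Rowan LLC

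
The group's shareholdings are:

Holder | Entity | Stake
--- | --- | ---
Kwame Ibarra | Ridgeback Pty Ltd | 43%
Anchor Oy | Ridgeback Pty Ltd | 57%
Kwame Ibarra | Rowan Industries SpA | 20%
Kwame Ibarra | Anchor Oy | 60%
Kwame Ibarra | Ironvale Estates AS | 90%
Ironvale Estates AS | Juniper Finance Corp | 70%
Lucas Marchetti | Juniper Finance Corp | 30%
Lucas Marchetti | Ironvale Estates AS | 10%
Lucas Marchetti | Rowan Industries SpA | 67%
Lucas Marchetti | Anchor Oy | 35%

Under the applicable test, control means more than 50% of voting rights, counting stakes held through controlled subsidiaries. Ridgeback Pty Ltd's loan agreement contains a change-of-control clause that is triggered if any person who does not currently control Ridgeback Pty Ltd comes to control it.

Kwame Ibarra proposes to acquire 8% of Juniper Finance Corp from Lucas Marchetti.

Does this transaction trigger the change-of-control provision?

No

The purchase adds only to Kwame's holdings (Lucas's stake shrinks), so Kwame is the only person who could newly come to control Ridgeback.
Kwame holds 60% of Anchor, so Kwame controls Anchor.
Kwame and Anchor together hold 43% + 57% = 100% of Ridgeback, so Kwame controls Ridgeback.
So Kwame already controls Ridgeback before the transaction.
After the purchase, Kwame holds 8% of Juniper directly, and Lucas's stake falls to 22%.
Kwame controlled Ridgeback already, so this is not a new person acquiring control; every other person's position is unchanged or reduced.
No new person acquires control, so the clause is not triggered.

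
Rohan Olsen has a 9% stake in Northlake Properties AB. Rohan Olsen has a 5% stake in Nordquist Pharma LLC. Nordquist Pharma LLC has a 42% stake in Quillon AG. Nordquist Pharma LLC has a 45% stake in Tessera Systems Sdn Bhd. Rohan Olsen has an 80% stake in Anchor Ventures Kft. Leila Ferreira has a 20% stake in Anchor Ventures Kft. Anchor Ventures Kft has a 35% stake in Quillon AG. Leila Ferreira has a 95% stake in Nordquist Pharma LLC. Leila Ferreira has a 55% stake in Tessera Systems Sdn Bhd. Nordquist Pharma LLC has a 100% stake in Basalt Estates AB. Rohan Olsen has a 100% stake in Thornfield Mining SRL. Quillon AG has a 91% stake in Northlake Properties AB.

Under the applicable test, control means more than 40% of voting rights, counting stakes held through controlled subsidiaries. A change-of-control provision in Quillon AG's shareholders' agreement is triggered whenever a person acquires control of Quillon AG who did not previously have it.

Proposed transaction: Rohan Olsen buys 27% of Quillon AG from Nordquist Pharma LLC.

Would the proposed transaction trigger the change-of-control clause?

The purchase adds only to Rohan's holdings (Nordquist's stake shrinks), so Rohan is the only person who could newly come to control Quillon.
Rohan holds 80% of Anchor, so Rohan controls Anchor.
Rohan holds 100% of Thornfield, so Rohan controls Thornfield.
In Quillon, Rohan's side holds only 35%, not > 40%.
So before the transaction, Rohan does not control Quillon.
After the purchase, Rohan holds 27% of Quillon directly, and Nordquist's stake falls to 15%.
Anchor and Rohan together hold 35% + 27% = 62% of Quillon, so Rohan controls Quillon.
Rohan did not control Quillon before and does after, so the clause is triggered.

Yes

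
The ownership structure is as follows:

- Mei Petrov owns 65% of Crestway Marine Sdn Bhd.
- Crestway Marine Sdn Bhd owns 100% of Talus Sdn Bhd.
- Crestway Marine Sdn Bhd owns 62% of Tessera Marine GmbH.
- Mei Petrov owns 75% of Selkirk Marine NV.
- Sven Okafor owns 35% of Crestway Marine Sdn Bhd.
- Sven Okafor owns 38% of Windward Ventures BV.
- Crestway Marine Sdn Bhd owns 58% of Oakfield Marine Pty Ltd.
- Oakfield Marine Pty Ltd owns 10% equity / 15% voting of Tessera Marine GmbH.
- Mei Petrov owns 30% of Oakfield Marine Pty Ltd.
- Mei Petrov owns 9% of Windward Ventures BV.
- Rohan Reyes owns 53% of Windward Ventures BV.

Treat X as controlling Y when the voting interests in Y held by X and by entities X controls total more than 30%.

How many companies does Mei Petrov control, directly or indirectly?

Mei holds 65% of Crestway, so Mei controls Crestway.
Mei holds 75% of Selkirk, so Mei controls Selkirk.
Crestway and Mei together hold 58% + 30% = 88% of Oakfield, so Mei controls Oakfield.
Oakfield and Crestway together hold 15% + 62% = 77% of Tessera, so Mei controls Tessera.
Crestway holds 100% of Talus, so Mei controls Talus.
No other company's threshold is met.
Mei controls 5 companies.

5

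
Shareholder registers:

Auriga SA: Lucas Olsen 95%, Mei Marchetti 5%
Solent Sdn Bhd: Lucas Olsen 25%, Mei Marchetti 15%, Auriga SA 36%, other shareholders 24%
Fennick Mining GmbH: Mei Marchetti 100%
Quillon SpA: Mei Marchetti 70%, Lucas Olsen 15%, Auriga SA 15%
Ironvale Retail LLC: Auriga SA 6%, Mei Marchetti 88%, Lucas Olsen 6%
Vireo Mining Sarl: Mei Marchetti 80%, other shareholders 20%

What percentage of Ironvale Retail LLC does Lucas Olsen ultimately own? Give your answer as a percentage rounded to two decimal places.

11.70%

Lucas reaches Ironvale along 2 paths.
Via Auriga: 95% × 6% = 5.7%.
Direct stake: 6% = 6%.
Total: 5.7% + 6% = 11.7%.
Rounded: 11.70%.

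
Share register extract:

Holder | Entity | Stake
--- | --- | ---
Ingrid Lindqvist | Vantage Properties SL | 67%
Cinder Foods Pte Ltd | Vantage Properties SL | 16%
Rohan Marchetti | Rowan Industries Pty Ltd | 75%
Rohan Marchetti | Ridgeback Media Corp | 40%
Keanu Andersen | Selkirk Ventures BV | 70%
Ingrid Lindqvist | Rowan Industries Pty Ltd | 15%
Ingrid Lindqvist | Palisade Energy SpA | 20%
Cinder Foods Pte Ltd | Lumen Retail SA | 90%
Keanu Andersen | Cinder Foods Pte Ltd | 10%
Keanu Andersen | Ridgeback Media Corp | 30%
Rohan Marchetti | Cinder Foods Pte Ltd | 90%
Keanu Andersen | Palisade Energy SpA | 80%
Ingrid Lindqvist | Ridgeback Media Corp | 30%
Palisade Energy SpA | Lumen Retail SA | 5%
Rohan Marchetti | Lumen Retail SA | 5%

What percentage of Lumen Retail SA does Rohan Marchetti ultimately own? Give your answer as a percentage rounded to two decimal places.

Rohan reaches Lumen along 2 paths.
Direct stake: 5% = 5%.
Via Cinder: 90% × 90% = 81%.
Total: 5% + 81% = 86%.
Rounded: 86.00%.

86.00%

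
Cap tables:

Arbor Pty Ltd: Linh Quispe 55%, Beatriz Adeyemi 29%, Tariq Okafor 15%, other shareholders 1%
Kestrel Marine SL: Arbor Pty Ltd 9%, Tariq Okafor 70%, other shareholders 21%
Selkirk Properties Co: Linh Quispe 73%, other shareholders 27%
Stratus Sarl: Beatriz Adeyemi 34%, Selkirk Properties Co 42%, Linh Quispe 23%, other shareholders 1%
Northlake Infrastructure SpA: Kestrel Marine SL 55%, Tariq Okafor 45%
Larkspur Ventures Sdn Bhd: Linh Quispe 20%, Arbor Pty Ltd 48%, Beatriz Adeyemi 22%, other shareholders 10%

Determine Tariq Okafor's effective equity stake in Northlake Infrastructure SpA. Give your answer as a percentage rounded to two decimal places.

84.24%

Tariq reaches Northlake along 3 paths.
Via Arbor → Kestrel: 15% × 9% × 55% = 0.7425%.
Via Kestrel: 70% × 55% = 38.5%.
Direct stake: 45% = 45%.
Total: 0.7425% + 38.5% + 45% = 84.2425%.
Rounded: 84.24%.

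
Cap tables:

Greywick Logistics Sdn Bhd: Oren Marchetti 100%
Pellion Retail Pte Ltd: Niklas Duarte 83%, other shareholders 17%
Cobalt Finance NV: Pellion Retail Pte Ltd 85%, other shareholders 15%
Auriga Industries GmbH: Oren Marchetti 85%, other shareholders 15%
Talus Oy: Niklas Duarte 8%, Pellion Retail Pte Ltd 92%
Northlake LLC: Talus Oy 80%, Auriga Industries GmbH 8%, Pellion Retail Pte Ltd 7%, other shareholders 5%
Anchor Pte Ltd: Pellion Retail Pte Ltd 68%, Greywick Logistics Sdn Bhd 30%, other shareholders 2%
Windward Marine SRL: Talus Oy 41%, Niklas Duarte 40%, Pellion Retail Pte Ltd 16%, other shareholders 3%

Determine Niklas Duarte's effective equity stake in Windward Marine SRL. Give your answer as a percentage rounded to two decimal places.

87.87%

Niklas reaches Windward along 4 paths.
Via Talus: 8% × 41% = 3.28%.
Via Pellion → Talus: 83% × 92% × 41% = 31.3076%.
Direct stake: 40% = 40%.
Via Pellion: 83% × 16% = 13.28%.
Total: 3.28% + 31.3076% + 40% + 13.28% = 87.8676%.
Rounded: 87.87%.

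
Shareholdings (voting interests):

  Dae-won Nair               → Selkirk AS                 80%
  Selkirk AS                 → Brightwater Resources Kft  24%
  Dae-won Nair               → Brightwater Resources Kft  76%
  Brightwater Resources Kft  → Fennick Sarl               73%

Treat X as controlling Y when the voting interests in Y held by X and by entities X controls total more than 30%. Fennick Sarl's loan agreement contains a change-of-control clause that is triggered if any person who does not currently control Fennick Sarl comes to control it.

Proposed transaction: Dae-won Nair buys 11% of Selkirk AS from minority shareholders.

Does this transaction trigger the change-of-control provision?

No

The purchase changes only Dae-won's holdings, so Dae-won is the only person who could newly come to control Fennick.
Dae-won holds 80% of Selkirk, so Dae-won controls Selkirk.
Dae-won and Selkirk together hold 76% + 24% = 100% of Brightwater, so Dae-won controls Brightwater.
Brightwater holds 73% of Fennick, so Dae-won controls Fennick.
So Dae-won already controls Fennick before the transaction.
After the purchase, Dae-won's direct stake in Selkirk rises to 80% + 11% = 91%.
Dae-won controlled Fennick already, so this is not a new person acquiring control; every other person's position is unchanged or reduced.
No new person acquires control, so the clause is not triggered.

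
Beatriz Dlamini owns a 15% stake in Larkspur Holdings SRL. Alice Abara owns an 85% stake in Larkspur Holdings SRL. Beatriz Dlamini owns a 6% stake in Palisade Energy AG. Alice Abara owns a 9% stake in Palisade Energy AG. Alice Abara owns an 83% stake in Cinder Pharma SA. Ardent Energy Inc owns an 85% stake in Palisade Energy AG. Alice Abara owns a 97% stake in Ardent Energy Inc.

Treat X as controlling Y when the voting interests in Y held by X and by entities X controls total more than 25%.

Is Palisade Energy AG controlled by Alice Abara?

Yes

Alice holds 97% of Ardent, so Alice controls Ardent.
Ardent and Alice together hold 85% + 9% = 94% of Palisade, so Alice controls Palisade.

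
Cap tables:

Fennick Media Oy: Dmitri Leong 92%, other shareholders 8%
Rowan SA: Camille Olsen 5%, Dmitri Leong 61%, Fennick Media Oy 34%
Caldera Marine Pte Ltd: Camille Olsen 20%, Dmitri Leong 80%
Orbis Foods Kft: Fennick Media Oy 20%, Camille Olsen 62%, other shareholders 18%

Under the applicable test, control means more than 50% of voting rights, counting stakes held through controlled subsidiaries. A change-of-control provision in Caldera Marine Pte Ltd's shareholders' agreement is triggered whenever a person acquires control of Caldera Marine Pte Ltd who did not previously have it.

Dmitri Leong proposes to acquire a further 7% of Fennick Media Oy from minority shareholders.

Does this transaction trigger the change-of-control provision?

The purchase changes only Dmitri's holdings, so Dmitri is the only person who could newly come to control Caldera.
Dmitri holds 80% of Caldera, so Dmitri controls Caldera.
So Dmitri already controls Caldera before the transaction.
After the purchase, Dmitri's direct stake in Fennick rises to 92% + 7% = 99%.
Dmitri controlled Caldera already, so this is not a new person acquiring control; every other person's position is unchanged or reduced.
No new person acquires control, so the clause is not triggered.

No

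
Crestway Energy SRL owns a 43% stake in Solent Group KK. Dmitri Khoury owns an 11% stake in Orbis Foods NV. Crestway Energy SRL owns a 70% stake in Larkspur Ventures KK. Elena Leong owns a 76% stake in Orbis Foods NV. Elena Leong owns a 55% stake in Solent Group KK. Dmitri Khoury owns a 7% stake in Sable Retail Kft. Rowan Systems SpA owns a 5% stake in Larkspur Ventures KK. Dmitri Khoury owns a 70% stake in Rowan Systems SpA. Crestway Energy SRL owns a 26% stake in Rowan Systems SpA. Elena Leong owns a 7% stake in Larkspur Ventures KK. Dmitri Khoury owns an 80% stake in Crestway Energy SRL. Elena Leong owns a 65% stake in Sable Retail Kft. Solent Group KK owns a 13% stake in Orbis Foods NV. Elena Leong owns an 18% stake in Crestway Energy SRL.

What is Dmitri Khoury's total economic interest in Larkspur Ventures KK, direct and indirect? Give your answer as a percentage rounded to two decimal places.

Dmitri reaches Larkspur along 3 paths.
Via Rowan: 70% × 5% = 3.5%.
Via Crestway → Rowan: 80% × 26% × 5% = 1.04%.
Via Crestway: 80% × 70% = 56%.
Total: 3.5% + 1.04% + 56% = 60.54%.

60.54%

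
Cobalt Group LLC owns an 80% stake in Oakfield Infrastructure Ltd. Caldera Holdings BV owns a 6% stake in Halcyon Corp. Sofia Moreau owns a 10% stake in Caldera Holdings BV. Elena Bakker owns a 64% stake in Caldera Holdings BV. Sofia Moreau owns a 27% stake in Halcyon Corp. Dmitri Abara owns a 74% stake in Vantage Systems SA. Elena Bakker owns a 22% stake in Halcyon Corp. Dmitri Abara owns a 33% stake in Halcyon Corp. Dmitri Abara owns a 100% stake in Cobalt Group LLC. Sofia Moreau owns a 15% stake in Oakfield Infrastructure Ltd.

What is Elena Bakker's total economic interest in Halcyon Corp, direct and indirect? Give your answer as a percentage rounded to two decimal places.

Elena reaches Halcyon along 2 paths.
Direct stake: 22% = 22%.
Via Caldera: 64% × 6% = 3.84%.
Total: 22% + 3.84% = 25.84%.

25.84%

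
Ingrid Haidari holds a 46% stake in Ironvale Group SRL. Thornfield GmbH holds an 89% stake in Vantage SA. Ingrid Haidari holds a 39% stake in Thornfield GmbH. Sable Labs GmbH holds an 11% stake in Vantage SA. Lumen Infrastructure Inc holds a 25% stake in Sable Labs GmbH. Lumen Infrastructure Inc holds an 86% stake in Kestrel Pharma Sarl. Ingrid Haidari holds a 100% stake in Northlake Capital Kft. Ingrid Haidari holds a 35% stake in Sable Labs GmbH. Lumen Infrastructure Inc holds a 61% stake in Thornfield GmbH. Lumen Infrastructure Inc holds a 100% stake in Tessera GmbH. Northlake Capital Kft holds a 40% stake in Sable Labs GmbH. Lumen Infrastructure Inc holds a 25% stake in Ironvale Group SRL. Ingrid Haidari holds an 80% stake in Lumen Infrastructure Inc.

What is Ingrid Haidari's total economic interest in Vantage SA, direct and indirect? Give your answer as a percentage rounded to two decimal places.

88.59%

Ingrid reaches Vantage along 5 paths.
Via Lumen → Sable: 80% × 25% × 11% = 2.2%.
Via Sable: 35% × 11% = 3.85%.
Via Northlake → Sable: 100% × 40% × 11% = 4.4%.
Via Lumen → Thornfield: 80% × 61% × 89% = 43.432%.
Via Thornfield: 39% × 89% = 34.71%.
Total: 2.2% + 3.85% + 4.4% + 43.432% + 34.71% = 88.592%.
Rounded: 88.59%.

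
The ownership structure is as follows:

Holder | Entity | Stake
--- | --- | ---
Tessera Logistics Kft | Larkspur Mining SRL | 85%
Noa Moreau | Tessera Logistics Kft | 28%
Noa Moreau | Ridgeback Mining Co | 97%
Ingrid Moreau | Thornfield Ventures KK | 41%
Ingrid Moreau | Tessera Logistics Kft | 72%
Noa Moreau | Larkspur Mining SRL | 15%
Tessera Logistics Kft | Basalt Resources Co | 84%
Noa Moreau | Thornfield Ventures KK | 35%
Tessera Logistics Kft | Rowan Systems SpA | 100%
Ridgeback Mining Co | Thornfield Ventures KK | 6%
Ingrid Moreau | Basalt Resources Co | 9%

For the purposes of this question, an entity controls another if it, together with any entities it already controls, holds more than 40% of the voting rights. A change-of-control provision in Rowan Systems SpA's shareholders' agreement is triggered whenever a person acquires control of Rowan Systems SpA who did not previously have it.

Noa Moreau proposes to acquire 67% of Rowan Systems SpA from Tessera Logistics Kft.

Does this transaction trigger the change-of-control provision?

Yes

The purchase adds only to Noa's holdings (Tessera's stake shrinks), so Noa is the only person who could newly come to control Rowan.
Noa holds 97% of Ridgeback, so Noa controls Ridgeback.
Noa and Ridgeback together hold 35% + 6% = 41% of Thornfield, so Noa controls Thornfield.
Neither Noa nor any entity Noa controls holds any voting interest in Rowan.
So before the transaction, Noa does not control Rowan.
After the purchase, Noa holds 67% of Rowan directly, and Tessera's stake falls to 33%.
Noa holds 67% of Rowan, so Noa controls Rowan.
Noa did not control Rowan before and does after, so the clause is triggered.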